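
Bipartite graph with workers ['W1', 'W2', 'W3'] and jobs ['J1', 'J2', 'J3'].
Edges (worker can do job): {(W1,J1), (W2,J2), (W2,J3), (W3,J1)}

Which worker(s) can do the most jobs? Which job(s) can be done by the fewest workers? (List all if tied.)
Most versatile: W2 (2 jobs); Least covered: J2, J3 (1 workers)

Worker degrees (jobs they can do): W1:1, W2:2, W3:1
Job degrees (workers who can do it): J1:2, J2:1, J3:1

Maximum worker degree is 2, achieved by: W2
Minimum job degree is 1, achieved by: J2, J3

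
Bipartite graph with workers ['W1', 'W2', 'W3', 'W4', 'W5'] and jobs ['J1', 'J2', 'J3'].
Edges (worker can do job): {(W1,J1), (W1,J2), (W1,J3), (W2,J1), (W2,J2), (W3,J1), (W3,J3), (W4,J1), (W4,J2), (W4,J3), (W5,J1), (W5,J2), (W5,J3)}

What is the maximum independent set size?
Maximum independent set = 5

By König's theorem:
- Min vertex cover = Max matching = 3
- Max independent set = Total vertices - Min vertex cover
- Max independent set = 8 - 3 = 5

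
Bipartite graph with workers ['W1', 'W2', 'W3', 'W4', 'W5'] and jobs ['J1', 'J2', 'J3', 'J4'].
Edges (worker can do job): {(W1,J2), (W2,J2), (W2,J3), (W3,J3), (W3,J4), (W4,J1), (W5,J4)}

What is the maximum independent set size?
Maximum independent set = 5

By König's theorem:
- Min vertex cover = Max matching = 4
- Max independent set = Total vertices - Min vertex cover
- Max independent set = 9 - 4 = 5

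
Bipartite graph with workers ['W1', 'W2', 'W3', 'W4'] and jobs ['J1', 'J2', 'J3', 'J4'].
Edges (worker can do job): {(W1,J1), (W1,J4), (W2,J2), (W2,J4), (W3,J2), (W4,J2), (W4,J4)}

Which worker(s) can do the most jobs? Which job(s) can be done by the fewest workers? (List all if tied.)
Most versatile: W1, W2, W4 (2 jobs); Least covered: J3 (0 workers)

Worker degrees (jobs they can do): W1:2, W2:2, W3:1, W4:2
Job degrees (workers who can do it): J1:1, J2:3, J3:0, J4:3

Maximum worker degree is 2, achieved by: W1, W2, W4
Minimum job degree is 0, achieved by: J3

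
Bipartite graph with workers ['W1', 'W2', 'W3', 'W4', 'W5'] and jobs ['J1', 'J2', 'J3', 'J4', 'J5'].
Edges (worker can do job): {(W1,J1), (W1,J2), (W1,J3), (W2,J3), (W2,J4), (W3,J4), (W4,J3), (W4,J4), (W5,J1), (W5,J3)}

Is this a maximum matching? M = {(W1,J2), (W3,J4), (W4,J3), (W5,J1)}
Yes, size 4 is maximum

Proposed matching has size 4.
Maximum matching size for this graph: 4.

This is a maximum matching.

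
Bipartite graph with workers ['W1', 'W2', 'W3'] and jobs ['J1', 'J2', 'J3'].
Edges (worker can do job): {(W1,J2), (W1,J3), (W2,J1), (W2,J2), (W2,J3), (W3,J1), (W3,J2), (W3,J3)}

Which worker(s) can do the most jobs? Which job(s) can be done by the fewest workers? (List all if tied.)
Most versatile: W2, W3 (3 jobs); Least covered: J1 (2 workers)

Worker degrees (jobs they can do): W1:2, W2:3, W3:3
Job degrees (workers who can do it): J1:2, J2:3, J3:3

Maximum worker degree is 3, achieved by: W2, W3
Minimum job degree is 2, achieved by: J1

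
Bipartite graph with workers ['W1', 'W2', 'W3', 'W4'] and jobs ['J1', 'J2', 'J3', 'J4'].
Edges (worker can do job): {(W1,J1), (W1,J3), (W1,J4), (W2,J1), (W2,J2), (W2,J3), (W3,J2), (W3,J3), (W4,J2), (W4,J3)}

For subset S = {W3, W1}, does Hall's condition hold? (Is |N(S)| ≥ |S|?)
Yes: |N(S)| = 4, |S| = 2

Subset S = {W3, W1}
Neighbors N(S) = {J1, J2, J3, J4}

|N(S)| = 4, |S| = 2
Hall's condition: |N(S)| ≥ |S| is satisfied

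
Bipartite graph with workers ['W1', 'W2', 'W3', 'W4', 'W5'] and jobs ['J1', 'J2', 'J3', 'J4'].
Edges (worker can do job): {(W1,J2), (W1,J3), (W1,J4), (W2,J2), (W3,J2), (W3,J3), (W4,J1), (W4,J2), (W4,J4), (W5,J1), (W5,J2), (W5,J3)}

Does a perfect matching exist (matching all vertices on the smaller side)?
Yes, perfect matching exists (size 4)

Perfect matching: {(W1,J3), (W3,J2), (W4,J4), (W5,J1)}
All 4 vertices on the smaller side are matched.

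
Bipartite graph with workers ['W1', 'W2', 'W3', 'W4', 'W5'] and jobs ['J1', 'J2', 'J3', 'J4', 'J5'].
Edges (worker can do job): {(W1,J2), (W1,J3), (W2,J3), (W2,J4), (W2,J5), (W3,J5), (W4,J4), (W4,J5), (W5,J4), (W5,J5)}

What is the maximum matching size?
Maximum matching size = 4

Maximum matching: {(W1,J2), (W2,J3), (W3,J5), (W5,J4)}
Size: 4

This assigns 4 workers to 4 distinct jobs.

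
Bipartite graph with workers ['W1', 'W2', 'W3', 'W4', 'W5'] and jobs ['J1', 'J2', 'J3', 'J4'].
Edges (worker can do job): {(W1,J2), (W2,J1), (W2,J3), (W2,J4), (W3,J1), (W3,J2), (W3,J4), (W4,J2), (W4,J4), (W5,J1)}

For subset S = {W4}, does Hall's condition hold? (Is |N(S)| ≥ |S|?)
Yes: |N(S)| = 2, |S| = 1

Subset S = {W4}
Neighbors N(S) = {J2, J4}

|N(S)| = 2, |S| = 1
Hall's condition: |N(S)| ≥ |S| is satisfied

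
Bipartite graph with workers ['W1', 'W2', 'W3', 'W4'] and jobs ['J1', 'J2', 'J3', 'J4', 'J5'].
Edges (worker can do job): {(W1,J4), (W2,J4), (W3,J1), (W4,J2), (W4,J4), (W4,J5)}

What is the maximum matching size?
Maximum matching size = 3

Maximum matching: {(W1,J4), (W3,J1), (W4,J5)}
Size: 3

This assigns 3 workers to 3 distinct jobs.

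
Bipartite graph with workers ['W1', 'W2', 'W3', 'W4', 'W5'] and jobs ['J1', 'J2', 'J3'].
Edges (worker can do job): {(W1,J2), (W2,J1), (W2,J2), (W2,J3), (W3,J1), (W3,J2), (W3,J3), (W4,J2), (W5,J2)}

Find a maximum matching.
Matching: {(W2,J3), (W3,J1), (W5,J2)}

Maximum matching (size 3):
  W2 → J3
  W3 → J1
  W5 → J2

Each worker is assigned to at most one job, and each job to at most one worker.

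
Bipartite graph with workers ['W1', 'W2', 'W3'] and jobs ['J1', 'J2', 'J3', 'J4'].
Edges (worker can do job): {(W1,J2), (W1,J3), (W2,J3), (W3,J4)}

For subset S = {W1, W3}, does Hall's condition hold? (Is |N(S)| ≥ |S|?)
Yes: |N(S)| = 3, |S| = 2

Subset S = {W1, W3}
Neighbors N(S) = {J2, J3, J4}

|N(S)| = 3, |S| = 2
Hall's condition: |N(S)| ≥ |S| is satisfied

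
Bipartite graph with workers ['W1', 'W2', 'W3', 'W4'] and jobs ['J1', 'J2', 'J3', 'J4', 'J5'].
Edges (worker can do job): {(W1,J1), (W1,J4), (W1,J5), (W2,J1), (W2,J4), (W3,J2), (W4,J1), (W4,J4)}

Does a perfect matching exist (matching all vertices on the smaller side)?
Yes, perfect matching exists (size 4)

Perfect matching: {(W1,J5), (W2,J1), (W3,J2), (W4,J4)}
All 4 vertices on the smaller side are matched.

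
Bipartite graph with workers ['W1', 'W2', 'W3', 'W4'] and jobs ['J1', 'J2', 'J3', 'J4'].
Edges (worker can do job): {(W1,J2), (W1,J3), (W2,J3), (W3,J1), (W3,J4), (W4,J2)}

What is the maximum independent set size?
Maximum independent set = 5

By König's theorem:
- Min vertex cover = Max matching = 3
- Max independent set = Total vertices - Min vertex cover
- Max independent set = 8 - 3 = 5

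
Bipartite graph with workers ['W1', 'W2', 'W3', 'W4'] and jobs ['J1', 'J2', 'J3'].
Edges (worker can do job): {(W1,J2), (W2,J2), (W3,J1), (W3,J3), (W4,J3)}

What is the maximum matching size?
Maximum matching size = 3

Maximum matching: {(W1,J2), (W3,J1), (W4,J3)}
Size: 3

This assigns 3 workers to 3 distinct jobs.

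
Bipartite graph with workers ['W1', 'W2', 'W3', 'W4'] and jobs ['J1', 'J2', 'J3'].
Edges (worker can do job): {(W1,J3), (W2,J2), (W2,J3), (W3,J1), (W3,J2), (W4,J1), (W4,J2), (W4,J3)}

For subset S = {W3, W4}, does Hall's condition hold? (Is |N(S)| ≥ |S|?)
Yes: |N(S)| = 3, |S| = 2

Subset S = {W3, W4}
Neighbors N(S) = {J1, J2, J3}

|N(S)| = 3, |S| = 2
Hall's condition: |N(S)| ≥ |S| is satisfied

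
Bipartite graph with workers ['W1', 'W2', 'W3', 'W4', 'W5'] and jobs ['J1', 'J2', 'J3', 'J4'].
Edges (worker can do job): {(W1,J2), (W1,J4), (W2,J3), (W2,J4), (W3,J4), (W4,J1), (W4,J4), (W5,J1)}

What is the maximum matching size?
Maximum matching size = 4

Maximum matching: {(W1,J2), (W2,J3), (W3,J4), (W5,J1)}
Size: 4

This assigns 4 workers to 4 distinct jobs.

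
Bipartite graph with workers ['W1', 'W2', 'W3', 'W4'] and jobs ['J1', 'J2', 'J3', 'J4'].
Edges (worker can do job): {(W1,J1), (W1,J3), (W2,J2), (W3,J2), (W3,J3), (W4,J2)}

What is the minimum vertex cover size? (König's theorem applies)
Minimum vertex cover size = 3

By König's theorem: in bipartite graphs,
min vertex cover = max matching = 3

Maximum matching has size 3, so minimum vertex cover also has size 3.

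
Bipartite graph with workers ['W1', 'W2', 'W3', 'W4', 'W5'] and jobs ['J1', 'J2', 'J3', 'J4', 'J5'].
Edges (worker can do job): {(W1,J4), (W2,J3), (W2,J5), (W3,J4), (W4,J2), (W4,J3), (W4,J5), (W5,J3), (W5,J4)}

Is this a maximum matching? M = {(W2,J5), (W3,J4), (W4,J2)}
No, size 3 is not maximum

Proposed matching has size 3.
Maximum matching size for this graph: 4.

This is NOT maximum - can be improved to size 4.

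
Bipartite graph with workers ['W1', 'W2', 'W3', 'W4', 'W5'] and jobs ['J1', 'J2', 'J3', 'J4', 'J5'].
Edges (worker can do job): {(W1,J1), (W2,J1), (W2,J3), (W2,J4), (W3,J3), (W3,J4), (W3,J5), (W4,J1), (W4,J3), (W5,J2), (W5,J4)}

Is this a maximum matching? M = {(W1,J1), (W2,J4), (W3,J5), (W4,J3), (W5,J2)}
Yes, size 5 is maximum

Proposed matching has size 5.
Maximum matching size for this graph: 5.

This is a maximum matching.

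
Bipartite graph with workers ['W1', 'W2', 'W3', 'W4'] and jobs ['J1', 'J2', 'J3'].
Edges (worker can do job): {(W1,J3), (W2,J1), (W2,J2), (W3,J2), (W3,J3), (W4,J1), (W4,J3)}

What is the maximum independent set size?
Maximum independent set = 4

By König's theorem:
- Min vertex cover = Max matching = 3
- Max independent set = Total vertices - Min vertex cover
- Max independent set = 7 - 3 = 4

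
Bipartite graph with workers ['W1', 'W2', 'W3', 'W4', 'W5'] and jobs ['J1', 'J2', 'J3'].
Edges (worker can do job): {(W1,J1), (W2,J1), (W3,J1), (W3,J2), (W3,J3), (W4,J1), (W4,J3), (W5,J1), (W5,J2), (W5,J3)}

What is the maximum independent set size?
Maximum independent set = 5

By König's theorem:
- Min vertex cover = Max matching = 3
- Max independent set = Total vertices - Min vertex cover
- Max independent set = 8 - 3 = 5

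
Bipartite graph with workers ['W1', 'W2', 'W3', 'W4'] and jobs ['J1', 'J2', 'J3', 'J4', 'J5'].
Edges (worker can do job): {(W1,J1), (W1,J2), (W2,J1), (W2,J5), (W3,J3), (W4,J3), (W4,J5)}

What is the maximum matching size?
Maximum matching size = 4

Maximum matching: {(W1,J2), (W2,J1), (W3,J3), (W4,J5)}
Size: 4

This assigns 4 workers to 4 distinct jobs.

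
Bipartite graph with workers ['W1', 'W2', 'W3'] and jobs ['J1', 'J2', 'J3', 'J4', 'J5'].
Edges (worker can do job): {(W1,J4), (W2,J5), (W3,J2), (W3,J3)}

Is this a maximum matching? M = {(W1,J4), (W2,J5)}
No, size 2 is not maximum

Proposed matching has size 2.
Maximum matching size for this graph: 3.

This is NOT maximum - can be improved to size 3.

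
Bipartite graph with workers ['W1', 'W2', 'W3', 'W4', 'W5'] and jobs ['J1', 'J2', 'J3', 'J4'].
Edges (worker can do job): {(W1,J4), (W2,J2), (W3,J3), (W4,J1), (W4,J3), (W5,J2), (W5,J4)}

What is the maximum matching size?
Maximum matching size = 4

Maximum matching: {(W1,J4), (W3,J3), (W4,J1), (W5,J2)}
Size: 4

This assigns 4 workers to 4 distinct jobs.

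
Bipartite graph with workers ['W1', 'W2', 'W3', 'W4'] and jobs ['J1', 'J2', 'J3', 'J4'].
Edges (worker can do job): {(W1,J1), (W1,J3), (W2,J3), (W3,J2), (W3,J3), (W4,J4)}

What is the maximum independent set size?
Maximum independent set = 4

By König's theorem:
- Min vertex cover = Max matching = 4
- Max independent set = Total vertices - Min vertex cover
- Max independent set = 8 - 4 = 4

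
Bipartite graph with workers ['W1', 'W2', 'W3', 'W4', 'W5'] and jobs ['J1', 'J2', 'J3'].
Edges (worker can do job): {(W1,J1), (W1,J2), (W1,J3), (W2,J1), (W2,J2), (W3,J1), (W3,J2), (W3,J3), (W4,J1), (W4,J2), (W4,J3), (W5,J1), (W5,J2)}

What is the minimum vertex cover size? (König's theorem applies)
Minimum vertex cover size = 3

By König's theorem: in bipartite graphs,
min vertex cover = max matching = 3

Maximum matching has size 3, so minimum vertex cover also has size 3.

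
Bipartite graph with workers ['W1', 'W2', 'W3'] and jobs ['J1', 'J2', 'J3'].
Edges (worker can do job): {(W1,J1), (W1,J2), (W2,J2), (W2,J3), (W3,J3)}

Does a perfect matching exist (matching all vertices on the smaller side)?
Yes, perfect matching exists (size 3)

Perfect matching: {(W1,J1), (W2,J2), (W3,J3)}
All 3 vertices on the smaller side are matched.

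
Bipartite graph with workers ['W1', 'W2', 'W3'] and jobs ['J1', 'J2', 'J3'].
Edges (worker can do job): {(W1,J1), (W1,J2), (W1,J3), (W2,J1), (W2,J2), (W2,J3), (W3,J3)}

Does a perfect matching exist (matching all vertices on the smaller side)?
Yes, perfect matching exists (size 3)

Perfect matching: {(W1,J1), (W2,J2), (W3,J3)}
All 3 vertices on the smaller side are matched.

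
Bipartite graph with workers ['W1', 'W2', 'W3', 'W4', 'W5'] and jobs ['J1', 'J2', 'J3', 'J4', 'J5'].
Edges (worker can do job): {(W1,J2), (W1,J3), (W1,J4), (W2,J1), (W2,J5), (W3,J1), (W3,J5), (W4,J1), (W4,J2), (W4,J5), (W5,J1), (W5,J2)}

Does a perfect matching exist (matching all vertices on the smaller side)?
No, maximum matching has size 4 < 5

Maximum matching has size 4, need 5 for perfect matching.
Unmatched workers: ['W2']
Unmatched jobs: ['J3']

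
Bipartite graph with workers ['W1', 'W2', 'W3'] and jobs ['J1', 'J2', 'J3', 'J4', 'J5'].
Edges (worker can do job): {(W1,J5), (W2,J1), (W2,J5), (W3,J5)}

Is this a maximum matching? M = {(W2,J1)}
No, size 1 is not maximum

Proposed matching has size 1.
Maximum matching size for this graph: 2.

This is NOT maximum - can be improved to size 2.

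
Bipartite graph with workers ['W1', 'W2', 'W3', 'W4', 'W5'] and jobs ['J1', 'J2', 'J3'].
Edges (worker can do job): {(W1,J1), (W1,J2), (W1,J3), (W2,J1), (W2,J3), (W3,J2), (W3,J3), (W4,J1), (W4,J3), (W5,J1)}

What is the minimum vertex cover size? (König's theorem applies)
Minimum vertex cover size = 3

By König's theorem: in bipartite graphs,
min vertex cover = max matching = 3

Maximum matching has size 3, so minimum vertex cover also has size 3.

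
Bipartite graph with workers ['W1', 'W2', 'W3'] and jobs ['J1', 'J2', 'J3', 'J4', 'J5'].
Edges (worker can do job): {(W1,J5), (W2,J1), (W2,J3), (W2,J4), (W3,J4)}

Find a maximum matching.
Matching: {(W1,J5), (W2,J1), (W3,J4)}

Maximum matching (size 3):
  W1 → J5
  W2 → J1
  W3 → J4

Each worker is assigned to at most one job, and each job to at most one worker.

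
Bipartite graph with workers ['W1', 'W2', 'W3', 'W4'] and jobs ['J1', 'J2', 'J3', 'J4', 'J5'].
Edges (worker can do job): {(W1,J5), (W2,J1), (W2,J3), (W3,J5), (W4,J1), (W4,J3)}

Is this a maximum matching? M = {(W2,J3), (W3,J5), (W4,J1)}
Yes, size 3 is maximum

Proposed matching has size 3.
Maximum matching size for this graph: 3.

This is a maximum matching.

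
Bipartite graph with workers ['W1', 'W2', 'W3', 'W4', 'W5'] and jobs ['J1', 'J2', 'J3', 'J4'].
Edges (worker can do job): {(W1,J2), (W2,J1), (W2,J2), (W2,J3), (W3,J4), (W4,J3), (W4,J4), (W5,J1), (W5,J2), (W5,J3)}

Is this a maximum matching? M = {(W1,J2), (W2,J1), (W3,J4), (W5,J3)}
Yes, size 4 is maximum

Proposed matching has size 4.
Maximum matching size for this graph: 4.

This is a maximum matching.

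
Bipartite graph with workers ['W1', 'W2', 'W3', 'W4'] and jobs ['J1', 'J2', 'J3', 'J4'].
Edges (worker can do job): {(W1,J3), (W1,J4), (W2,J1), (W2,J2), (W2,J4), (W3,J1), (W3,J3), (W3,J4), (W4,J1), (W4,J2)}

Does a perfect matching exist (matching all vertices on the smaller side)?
Yes, perfect matching exists (size 4)

Perfect matching: {(W1,J3), (W2,J2), (W3,J4), (W4,J1)}
All 4 vertices on the smaller side are matched.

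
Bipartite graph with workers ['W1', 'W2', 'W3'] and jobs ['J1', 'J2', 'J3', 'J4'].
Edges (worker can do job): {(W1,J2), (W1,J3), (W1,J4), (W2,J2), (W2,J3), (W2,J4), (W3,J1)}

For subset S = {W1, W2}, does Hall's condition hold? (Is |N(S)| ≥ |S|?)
Yes: |N(S)| = 3, |S| = 2

Subset S = {W1, W2}
Neighbors N(S) = {J2, J3, J4}

|N(S)| = 3, |S| = 2
Hall's condition: |N(S)| ≥ |S| is satisfied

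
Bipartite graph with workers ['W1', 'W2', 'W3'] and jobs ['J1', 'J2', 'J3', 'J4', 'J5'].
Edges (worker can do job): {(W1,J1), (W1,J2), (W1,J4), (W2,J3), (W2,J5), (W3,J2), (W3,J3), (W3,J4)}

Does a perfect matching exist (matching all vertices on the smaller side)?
Yes, perfect matching exists (size 3)

Perfect matching: {(W1,J4), (W2,J5), (W3,J2)}
All 3 vertices on the smaller side are matched.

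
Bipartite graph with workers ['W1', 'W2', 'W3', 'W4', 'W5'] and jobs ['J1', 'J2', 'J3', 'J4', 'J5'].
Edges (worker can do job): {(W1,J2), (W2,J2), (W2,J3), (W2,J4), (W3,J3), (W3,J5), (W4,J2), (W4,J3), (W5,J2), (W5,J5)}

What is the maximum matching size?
Maximum matching size = 4

Maximum matching: {(W2,J4), (W3,J5), (W4,J3), (W5,J2)}
Size: 4

This assigns 4 workers to 4 distinct jobs.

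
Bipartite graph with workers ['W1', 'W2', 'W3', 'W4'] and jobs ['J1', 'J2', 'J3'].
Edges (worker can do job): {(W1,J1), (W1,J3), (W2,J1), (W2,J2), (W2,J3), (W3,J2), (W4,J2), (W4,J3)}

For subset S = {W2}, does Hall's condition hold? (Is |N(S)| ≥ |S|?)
Yes: |N(S)| = 3, |S| = 1

Subset S = {W2}
Neighbors N(S) = {J1, J2, J3}

|N(S)| = 3, |S| = 1
Hall's condition: |N(S)| ≥ |S| is satisfied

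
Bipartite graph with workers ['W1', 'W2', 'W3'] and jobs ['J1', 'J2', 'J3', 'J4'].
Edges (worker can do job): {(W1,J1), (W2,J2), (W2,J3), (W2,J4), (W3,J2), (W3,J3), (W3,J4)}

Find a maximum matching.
Matching: {(W1,J1), (W2,J2), (W3,J3)}

Maximum matching (size 3):
  W1 → J1
  W2 → J2
  W3 → J3

Each worker is assigned to at most one job, and each job to at most one worker.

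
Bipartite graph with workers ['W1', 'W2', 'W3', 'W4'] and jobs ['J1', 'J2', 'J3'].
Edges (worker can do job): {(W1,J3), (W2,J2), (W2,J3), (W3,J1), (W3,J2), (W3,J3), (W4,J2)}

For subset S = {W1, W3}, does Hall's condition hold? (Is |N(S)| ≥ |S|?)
Yes: |N(S)| = 3, |S| = 2

Subset S = {W1, W3}
Neighbors N(S) = {J1, J2, J3}

|N(S)| = 3, |S| = 2
Hall's condition: |N(S)| ≥ |S| is satisfied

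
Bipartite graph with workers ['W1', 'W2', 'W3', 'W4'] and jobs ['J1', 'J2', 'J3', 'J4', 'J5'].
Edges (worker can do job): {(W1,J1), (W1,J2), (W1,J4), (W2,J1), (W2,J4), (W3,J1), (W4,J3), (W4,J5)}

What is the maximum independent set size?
Maximum independent set = 5

By König's theorem:
- Min vertex cover = Max matching = 4
- Max independent set = Total vertices - Min vertex cover
- Max independent set = 9 - 4 = 5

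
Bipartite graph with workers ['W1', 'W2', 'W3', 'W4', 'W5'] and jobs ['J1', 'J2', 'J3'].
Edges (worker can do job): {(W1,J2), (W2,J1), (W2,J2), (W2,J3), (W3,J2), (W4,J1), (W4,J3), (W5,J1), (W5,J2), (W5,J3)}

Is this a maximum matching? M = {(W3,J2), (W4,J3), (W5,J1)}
Yes, size 3 is maximum

Proposed matching has size 3.
Maximum matching size for this graph: 3.

This is a maximum matching.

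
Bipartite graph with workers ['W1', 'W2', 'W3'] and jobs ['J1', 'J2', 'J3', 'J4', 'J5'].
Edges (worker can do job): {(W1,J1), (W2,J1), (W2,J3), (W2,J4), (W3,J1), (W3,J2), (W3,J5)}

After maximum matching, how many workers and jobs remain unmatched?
Unmatched: 0 workers, 2 jobs

Maximum matching size: 3
Workers: 3 total, 3 matched, 0 unmatched
Jobs: 5 total, 3 matched, 2 unmatched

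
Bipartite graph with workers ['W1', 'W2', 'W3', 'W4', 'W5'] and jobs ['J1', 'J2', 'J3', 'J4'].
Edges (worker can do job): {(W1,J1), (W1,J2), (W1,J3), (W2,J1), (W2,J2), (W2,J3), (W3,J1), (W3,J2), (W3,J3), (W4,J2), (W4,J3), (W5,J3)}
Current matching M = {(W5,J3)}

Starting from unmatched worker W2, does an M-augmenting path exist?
Yes: W2 → J1

An M-augmenting path alternates non-matching / matching edges, starting and ending at unmatched vertices.
Path: W2 → J1
(J1 is unmatched in M, so the path is augmenting.)
Flipping edges along this path would increase |M| from 1 to 2.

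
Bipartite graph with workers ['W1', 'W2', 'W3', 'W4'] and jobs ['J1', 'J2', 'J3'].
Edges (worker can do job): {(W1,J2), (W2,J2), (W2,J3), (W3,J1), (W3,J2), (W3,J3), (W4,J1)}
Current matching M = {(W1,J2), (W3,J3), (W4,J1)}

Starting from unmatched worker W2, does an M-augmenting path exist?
No augmenting path from W2

Alternating search from W2 reaches jobs: {J1, J2, J3}.
Every reachable job is already matched in M, and following those matched edges back to workers exposes no further unvisited jobs.
No M-augmenting path from W2 exists.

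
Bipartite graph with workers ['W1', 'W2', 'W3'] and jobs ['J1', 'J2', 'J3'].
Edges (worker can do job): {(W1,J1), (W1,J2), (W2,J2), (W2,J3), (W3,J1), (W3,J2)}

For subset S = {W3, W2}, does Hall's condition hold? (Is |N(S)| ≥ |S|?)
Yes: |N(S)| = 3, |S| = 2

Subset S = {W3, W2}
Neighbors N(S) = {J1, J2, J3}

|N(S)| = 3, |S| = 2
Hall's condition: |N(S)| ≥ |S| is satisfied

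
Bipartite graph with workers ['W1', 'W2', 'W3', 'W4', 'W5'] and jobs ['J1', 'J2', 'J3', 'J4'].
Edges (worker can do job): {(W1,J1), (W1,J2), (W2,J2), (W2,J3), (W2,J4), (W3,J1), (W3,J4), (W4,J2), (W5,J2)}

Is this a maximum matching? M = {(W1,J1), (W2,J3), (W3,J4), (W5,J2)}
Yes, size 4 is maximum

Proposed matching has size 4.
Maximum matching size for this graph: 4.

This is a maximum matching.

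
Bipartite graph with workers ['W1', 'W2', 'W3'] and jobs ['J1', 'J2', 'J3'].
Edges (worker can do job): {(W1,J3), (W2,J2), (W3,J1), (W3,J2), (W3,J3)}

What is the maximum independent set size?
Maximum independent set = 3

By König's theorem:
- Min vertex cover = Max matching = 3
- Max independent set = Total vertices - Min vertex cover
- Max independent set = 6 - 3 = 3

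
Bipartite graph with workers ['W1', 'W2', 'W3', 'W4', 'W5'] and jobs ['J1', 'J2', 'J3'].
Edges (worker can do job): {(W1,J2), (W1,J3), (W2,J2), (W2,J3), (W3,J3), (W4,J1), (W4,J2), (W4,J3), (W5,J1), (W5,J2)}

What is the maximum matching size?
Maximum matching size = 3

Maximum matching: {(W3,J3), (W4,J2), (W5,J1)}
Size: 3

This assigns 3 workers to 3 distinct jobs.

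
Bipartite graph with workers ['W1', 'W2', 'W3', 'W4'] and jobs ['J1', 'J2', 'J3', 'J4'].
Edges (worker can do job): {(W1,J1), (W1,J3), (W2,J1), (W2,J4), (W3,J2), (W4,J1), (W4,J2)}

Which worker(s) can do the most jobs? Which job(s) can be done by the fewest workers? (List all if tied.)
Most versatile: W1, W2, W4 (2 jobs); Least covered: J3, J4 (1 workers)

Worker degrees (jobs they can do): W1:2, W2:2, W3:1, W4:2
Job degrees (workers who can do it): J1:3, J2:2, J3:1, J4:1

Maximum worker degree is 2, achieved by: W1, W2, W4
Minimum job degree is 1, achieved by: J3, J4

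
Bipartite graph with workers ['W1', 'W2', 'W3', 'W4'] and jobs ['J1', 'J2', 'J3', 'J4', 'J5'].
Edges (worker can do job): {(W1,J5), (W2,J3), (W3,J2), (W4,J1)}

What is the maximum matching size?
Maximum matching size = 4

Maximum matching: {(W1,J5), (W2,J3), (W3,J2), (W4,J1)}
Size: 4

This assigns 4 workers to 4 distinct jobs.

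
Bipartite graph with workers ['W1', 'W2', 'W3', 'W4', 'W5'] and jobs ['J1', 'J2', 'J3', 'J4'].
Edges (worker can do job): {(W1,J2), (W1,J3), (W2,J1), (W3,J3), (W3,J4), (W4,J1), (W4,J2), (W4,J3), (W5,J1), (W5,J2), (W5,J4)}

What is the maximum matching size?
Maximum matching size = 4

Maximum matching: {(W2,J1), (W3,J4), (W4,J3), (W5,J2)}
Size: 4

This assigns 4 workers to 4 distinct jobs.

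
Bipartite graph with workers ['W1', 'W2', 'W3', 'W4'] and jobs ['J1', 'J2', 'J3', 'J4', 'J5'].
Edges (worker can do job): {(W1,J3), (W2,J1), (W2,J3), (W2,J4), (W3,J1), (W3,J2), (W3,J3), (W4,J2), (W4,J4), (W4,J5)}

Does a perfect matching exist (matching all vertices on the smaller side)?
Yes, perfect matching exists (size 4)

Perfect matching: {(W1,J3), (W2,J4), (W3,J1), (W4,J5)}
All 4 vertices on the smaller side are matched.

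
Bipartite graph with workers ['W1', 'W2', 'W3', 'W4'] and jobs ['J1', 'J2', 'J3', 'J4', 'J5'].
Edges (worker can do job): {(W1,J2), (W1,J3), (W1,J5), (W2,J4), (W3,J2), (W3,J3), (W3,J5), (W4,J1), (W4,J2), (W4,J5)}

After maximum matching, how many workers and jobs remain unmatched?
Unmatched: 0 workers, 1 jobs

Maximum matching size: 4
Workers: 4 total, 4 matched, 0 unmatched
Jobs: 5 total, 4 matched, 1 unmatched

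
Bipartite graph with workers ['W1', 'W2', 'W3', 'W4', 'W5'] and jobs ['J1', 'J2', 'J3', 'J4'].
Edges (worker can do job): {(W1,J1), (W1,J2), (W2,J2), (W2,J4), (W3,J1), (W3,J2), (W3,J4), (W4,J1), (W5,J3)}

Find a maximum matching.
Matching: {(W2,J4), (W3,J2), (W4,J1), (W5,J3)}

Maximum matching (size 4):
  W2 → J4
  W3 → J2
  W4 → J1
  W5 → J3

Each worker is assigned to at most one job, and each job to at most one worker.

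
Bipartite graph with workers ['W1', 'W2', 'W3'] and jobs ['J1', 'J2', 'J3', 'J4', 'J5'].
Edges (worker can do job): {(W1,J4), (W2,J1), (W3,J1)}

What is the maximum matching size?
Maximum matching size = 2

Maximum matching: {(W1,J4), (W3,J1)}
Size: 2

This assigns 2 workers to 2 distinct jobs.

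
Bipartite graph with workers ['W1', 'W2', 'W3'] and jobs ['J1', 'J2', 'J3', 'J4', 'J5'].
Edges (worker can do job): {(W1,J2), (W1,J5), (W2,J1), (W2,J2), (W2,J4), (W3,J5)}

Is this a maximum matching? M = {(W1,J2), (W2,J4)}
No, size 2 is not maximum

Proposed matching has size 2.
Maximum matching size for this graph: 3.

This is NOT maximum - can be improved to size 3.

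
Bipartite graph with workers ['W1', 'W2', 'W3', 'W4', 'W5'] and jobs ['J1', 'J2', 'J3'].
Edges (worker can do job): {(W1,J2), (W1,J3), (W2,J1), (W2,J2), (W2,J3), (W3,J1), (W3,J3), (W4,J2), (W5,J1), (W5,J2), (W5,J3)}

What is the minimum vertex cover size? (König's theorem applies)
Minimum vertex cover size = 3

By König's theorem: in bipartite graphs,
min vertex cover = max matching = 3

Maximum matching has size 3, so minimum vertex cover also has size 3.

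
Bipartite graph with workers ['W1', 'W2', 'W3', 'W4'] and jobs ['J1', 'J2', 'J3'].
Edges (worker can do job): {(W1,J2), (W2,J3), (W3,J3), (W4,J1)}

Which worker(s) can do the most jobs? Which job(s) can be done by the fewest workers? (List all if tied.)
Most versatile: W1, W2, W3, W4 (1 jobs); Least covered: J1, J2 (1 workers)

Worker degrees (jobs they can do): W1:1, W2:1, W3:1, W4:1
Job degrees (workers who can do it): J1:1, J2:1, J3:2

Maximum worker degree is 1, achieved by: W1, W2, W3, W4
Minimum job degree is 1, achieved by: J1, J2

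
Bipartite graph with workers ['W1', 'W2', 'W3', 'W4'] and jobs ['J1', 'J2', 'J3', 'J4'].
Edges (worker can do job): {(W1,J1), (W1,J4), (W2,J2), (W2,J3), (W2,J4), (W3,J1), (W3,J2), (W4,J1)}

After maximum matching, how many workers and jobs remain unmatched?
Unmatched: 0 workers, 0 jobs

Maximum matching size: 4
Workers: 4 total, 4 matched, 0 unmatched
Jobs: 4 total, 4 matched, 0 unmatched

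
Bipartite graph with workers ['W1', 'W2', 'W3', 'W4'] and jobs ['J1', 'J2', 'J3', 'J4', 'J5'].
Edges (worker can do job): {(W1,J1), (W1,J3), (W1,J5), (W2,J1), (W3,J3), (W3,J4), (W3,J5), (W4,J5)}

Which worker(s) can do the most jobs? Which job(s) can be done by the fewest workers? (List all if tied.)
Most versatile: W1, W3 (3 jobs); Least covered: J2 (0 workers)

Worker degrees (jobs they can do): W1:3, W2:1, W3:3, W4:1
Job degrees (workers who can do it): J1:2, J2:0, J3:2, J4:1, J5:3

Maximum worker degree is 3, achieved by: W1, W3
Minimum job degree is 0, achieved by: J2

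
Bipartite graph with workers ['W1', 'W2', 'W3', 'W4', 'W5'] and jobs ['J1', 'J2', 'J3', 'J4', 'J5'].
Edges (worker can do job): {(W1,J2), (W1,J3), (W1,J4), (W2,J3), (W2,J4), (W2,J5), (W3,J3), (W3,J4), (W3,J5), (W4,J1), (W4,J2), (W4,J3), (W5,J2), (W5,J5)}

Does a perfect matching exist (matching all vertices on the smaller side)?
Yes, perfect matching exists (size 5)

Perfect matching: {(W1,J2), (W2,J3), (W3,J4), (W4,J1), (W5,J5)}
All 5 vertices on the smaller side are matched.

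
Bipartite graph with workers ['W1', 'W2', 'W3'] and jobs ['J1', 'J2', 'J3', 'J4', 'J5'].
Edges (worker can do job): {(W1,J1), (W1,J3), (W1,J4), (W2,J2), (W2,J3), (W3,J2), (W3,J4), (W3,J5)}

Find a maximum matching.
Matching: {(W1,J3), (W2,J2), (W3,J5)}

Maximum matching (size 3):
  W1 → J3
  W2 → J2
  W3 → J5

Each worker is assigned to at most one job, and each job to at most one worker.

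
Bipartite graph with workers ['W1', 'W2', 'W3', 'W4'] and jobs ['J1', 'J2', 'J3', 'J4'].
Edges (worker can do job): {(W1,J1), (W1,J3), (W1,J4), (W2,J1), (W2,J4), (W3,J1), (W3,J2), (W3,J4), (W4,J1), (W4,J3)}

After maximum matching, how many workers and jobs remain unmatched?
Unmatched: 0 workers, 0 jobs

Maximum matching size: 4
Workers: 4 total, 4 matched, 0 unmatched
Jobs: 4 total, 4 matched, 0 unmatched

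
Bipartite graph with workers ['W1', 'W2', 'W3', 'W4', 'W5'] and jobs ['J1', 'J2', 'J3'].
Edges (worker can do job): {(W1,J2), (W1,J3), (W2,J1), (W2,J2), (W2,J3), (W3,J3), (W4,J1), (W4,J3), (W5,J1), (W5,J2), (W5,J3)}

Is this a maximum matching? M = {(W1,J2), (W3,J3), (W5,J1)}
Yes, size 3 is maximum

Proposed matching has size 3.
Maximum matching size for this graph: 3.

This is a maximum matching.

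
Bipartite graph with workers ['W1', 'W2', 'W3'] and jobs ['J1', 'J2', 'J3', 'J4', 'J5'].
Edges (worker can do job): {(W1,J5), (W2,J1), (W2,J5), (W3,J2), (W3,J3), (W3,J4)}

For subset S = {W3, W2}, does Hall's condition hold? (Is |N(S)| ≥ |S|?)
Yes: |N(S)| = 5, |S| = 2

Subset S = {W3, W2}
Neighbors N(S) = {J1, J2, J3, J4, J5}

|N(S)| = 5, |S| = 2
Hall's condition: |N(S)| ≥ |S| is satisfied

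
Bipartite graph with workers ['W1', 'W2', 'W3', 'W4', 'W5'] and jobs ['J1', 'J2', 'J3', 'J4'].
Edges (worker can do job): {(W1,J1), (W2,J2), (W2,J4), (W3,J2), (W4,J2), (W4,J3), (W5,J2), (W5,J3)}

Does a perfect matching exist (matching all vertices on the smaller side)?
Yes, perfect matching exists (size 4)

Perfect matching: {(W1,J1), (W2,J4), (W3,J2), (W5,J3)}
All 4 vertices on the smaller side are matched.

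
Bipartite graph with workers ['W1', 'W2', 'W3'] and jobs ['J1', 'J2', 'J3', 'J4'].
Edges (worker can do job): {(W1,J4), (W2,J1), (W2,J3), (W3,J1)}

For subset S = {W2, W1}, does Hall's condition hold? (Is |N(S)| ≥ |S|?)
Yes: |N(S)| = 3, |S| = 2

Subset S = {W2, W1}
Neighbors N(S) = {J1, J3, J4}

|N(S)| = 3, |S| = 2
Hall's condition: |N(S)| ≥ |S| is satisfied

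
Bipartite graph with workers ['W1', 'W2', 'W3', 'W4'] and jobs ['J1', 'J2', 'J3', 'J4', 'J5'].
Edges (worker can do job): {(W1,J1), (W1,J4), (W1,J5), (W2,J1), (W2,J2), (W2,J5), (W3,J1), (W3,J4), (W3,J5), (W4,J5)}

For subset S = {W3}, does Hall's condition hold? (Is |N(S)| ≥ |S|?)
Yes: |N(S)| = 3, |S| = 1

Subset S = {W3}
Neighbors N(S) = {J1, J4, J5}

|N(S)| = 3, |S| = 1
Hall's condition: |N(S)| ≥ |S| is satisfied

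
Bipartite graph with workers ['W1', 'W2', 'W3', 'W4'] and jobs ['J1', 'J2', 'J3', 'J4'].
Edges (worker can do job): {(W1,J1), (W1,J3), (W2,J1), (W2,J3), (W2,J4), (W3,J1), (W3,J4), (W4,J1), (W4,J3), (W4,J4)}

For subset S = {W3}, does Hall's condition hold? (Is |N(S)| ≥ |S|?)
Yes: |N(S)| = 2, |S| = 1

Subset S = {W3}
Neighbors N(S) = {J1, J4}

|N(S)| = 2, |S| = 1
Hall's condition: |N(S)| ≥ |S| is satisfied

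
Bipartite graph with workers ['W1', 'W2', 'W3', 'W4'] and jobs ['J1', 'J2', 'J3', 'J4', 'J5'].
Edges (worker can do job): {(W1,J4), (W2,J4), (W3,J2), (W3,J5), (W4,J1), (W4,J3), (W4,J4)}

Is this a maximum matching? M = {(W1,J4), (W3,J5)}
No, size 2 is not maximum

Proposed matching has size 2.
Maximum matching size for this graph: 3.

This is NOT maximum - can be improved to size 3.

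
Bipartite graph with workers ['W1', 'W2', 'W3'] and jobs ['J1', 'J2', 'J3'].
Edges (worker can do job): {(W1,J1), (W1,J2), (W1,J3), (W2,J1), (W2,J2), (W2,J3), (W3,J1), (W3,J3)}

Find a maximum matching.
Matching: {(W1,J3), (W2,J2), (W3,J1)}

Maximum matching (size 3):
  W1 → J3
  W2 → J2
  W3 → J1

Each worker is assigned to at most one job, and each job to at most one worker.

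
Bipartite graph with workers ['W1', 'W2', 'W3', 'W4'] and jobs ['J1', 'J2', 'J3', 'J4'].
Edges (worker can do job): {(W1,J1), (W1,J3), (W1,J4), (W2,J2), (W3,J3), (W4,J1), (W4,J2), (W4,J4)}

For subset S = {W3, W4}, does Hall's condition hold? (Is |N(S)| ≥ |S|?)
Yes: |N(S)| = 4, |S| = 2

Subset S = {W3, W4}
Neighbors N(S) = {J1, J2, J3, J4}

|N(S)| = 4, |S| = 2
Hall's condition: |N(S)| ≥ |S| is satisfied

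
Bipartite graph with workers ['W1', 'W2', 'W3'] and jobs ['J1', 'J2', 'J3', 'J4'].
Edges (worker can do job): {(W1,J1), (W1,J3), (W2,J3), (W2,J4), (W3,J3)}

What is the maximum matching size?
Maximum matching size = 3

Maximum matching: {(W1,J1), (W2,J4), (W3,J3)}
Size: 3

This assigns 3 workers to 3 distinct jobs.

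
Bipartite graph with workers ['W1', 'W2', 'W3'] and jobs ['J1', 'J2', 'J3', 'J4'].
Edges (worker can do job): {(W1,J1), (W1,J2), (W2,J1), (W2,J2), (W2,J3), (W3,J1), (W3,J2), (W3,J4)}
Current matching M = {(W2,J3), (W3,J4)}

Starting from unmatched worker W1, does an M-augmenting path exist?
Yes: W1 → J1

An M-augmenting path alternates non-matching / matching edges, starting and ending at unmatched vertices.
Path: W1 → J1
(J1 is unmatched in M, so the path is augmenting.)
Flipping edges along this path would increase |M| from 2 to 3.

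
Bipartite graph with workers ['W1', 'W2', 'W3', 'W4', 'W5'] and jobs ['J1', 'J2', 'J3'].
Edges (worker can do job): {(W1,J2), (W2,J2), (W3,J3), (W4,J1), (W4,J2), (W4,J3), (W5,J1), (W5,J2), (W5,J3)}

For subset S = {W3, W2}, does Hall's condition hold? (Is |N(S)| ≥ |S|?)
Yes: |N(S)| = 2, |S| = 2

Subset S = {W3, W2}
Neighbors N(S) = {J2, J3}

|N(S)| = 2, |S| = 2
Hall's condition: |N(S)| ≥ |S| is satisfied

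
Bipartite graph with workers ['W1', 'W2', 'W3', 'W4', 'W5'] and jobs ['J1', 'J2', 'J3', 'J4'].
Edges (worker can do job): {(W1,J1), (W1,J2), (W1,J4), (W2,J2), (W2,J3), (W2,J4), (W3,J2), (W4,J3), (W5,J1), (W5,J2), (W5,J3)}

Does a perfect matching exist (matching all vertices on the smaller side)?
Yes, perfect matching exists (size 4)

Perfect matching: {(W1,J4), (W3,J2), (W4,J3), (W5,J1)}
All 4 vertices on the smaller side are matched.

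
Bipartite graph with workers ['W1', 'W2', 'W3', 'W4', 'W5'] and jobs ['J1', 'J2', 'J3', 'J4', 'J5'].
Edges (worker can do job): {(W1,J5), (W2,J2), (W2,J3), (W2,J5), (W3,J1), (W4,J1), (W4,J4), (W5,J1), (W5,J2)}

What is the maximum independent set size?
Maximum independent set = 5

By König's theorem:
- Min vertex cover = Max matching = 5
- Max independent set = Total vertices - Min vertex cover
- Max independent set = 10 - 5 = 5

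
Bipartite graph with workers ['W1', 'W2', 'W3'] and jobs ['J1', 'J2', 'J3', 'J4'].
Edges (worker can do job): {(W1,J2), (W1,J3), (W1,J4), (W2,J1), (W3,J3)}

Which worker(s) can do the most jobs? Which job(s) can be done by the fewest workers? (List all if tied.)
Most versatile: W1 (3 jobs); Least covered: J1, J2, J4 (1 workers)

Worker degrees (jobs they can do): W1:3, W2:1, W3:1
Job degrees (workers who can do it): J1:1, J2:1, J3:2, J4:1

Maximum worker degree is 3, achieved by: W1
Minimum job degree is 1, achieved by: J1, J2, J4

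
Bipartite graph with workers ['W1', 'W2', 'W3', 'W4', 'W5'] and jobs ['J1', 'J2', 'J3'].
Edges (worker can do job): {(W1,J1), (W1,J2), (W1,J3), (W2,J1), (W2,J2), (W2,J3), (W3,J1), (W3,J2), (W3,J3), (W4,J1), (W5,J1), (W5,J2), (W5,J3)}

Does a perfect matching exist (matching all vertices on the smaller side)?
Yes, perfect matching exists (size 3)

Perfect matching: {(W3,J2), (W4,J1), (W5,J3)}
All 3 vertices on the smaller side are matched.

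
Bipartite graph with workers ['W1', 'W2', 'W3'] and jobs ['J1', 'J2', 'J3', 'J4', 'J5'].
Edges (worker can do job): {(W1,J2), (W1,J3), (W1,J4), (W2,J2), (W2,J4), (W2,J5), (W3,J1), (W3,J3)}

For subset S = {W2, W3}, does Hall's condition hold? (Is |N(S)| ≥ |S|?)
Yes: |N(S)| = 5, |S| = 2

Subset S = {W2, W3}
Neighbors N(S) = {J1, J2, J3, J4, J5}

|N(S)| = 5, |S| = 2
Hall's condition: |N(S)| ≥ |S| is satisfied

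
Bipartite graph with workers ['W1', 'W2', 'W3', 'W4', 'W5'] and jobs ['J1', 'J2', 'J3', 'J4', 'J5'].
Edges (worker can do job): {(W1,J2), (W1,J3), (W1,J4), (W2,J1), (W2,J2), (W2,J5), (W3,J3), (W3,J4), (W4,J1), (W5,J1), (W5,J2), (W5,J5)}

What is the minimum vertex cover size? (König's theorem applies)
Minimum vertex cover size = 5

By König's theorem: in bipartite graphs,
min vertex cover = max matching = 5

Maximum matching has size 5, so minimum vertex cover also has size 5.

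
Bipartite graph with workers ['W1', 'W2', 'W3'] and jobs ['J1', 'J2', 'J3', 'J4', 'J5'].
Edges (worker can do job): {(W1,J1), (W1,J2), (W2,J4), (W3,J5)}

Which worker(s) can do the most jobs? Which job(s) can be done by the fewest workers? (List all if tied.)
Most versatile: W1 (2 jobs); Least covered: J3 (0 workers)

Worker degrees (jobs they can do): W1:2, W2:1, W3:1
Job degrees (workers who can do it): J1:1, J2:1, J3:0, J4:1, J5:1

Maximum worker degree is 2, achieved by: W1
Minimum job degree is 0, achieved by: J3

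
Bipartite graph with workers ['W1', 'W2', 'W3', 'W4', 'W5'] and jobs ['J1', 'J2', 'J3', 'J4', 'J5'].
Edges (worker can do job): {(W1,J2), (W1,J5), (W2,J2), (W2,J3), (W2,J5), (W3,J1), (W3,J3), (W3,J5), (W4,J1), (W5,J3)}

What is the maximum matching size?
Maximum matching size = 4

Maximum matching: {(W1,J2), (W3,J5), (W4,J1), (W5,J3)}
Size: 4

This assigns 4 workers to 4 distinct jobs.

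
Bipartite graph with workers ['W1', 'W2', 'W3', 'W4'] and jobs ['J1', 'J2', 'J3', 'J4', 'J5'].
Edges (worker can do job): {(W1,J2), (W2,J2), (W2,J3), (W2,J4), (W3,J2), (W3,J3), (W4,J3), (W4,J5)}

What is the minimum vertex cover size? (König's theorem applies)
Minimum vertex cover size = 4

By König's theorem: in bipartite graphs,
min vertex cover = max matching = 4

Maximum matching has size 4, so minimum vertex cover also has size 4.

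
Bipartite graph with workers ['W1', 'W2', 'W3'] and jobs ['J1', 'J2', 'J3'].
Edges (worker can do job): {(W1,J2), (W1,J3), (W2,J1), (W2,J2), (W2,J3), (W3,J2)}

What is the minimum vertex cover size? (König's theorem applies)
Minimum vertex cover size = 3

By König's theorem: in bipartite graphs,
min vertex cover = max matching = 3

Maximum matching has size 3, so minimum vertex cover also has size 3.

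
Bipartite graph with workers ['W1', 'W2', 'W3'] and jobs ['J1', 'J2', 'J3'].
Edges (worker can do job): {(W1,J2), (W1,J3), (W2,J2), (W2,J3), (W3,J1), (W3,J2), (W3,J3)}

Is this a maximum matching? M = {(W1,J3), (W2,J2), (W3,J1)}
Yes, size 3 is maximum

Proposed matching has size 3.
Maximum matching size for this graph: 3.

This is a maximum matching.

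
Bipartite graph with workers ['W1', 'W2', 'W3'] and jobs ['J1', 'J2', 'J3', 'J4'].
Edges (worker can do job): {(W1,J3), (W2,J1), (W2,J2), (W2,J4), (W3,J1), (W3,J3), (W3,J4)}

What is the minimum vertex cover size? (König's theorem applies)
Minimum vertex cover size = 3

By König's theorem: in bipartite graphs,
min vertex cover = max matching = 3

Maximum matching has size 3, so minimum vertex cover also has size 3.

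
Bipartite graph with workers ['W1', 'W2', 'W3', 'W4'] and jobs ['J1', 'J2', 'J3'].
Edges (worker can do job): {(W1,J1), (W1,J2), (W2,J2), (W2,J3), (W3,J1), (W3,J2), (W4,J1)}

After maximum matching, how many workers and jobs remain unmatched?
Unmatched: 1 workers, 0 jobs

Maximum matching size: 3
Workers: 4 total, 3 matched, 1 unmatched
Jobs: 3 total, 3 matched, 0 unmatched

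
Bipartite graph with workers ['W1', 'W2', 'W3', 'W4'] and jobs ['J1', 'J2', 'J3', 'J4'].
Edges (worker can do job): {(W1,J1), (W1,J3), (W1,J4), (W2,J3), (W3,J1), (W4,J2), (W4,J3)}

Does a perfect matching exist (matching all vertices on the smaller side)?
Yes, perfect matching exists (size 4)

Perfect matching: {(W1,J4), (W2,J3), (W3,J1), (W4,J2)}
All 4 vertices on the smaller side are matched.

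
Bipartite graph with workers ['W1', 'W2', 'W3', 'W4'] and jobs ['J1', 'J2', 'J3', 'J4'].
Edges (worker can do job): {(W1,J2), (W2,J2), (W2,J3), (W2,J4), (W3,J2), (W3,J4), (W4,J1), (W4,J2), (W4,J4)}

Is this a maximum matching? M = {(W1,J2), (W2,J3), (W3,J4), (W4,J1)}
Yes, size 4 is maximum

Proposed matching has size 4.
Maximum matching size for this graph: 4.

This is a maximum matching.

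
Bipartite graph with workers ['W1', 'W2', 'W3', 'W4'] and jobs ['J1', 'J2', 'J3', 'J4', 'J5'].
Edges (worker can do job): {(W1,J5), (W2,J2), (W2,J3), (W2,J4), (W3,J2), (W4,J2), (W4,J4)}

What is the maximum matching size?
Maximum matching size = 4

Maximum matching: {(W1,J5), (W2,J3), (W3,J2), (W4,J4)}
Size: 4

This assigns 4 workers to 4 distinct jobs.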